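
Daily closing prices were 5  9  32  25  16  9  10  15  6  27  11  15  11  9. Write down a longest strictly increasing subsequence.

Patience tails give the LIS length; then backtrack through the dp parents:
5 → extends → [5]
9 → extends → [5, 9]
32 → extends → [5, 9, 32]
25 → replaces 32 → [5, 9, 25]
16 → replaces 25 → [5, 9, 16]
9 → already a tail → [5, 9, 16]
10 → replaces 16 → [5, 9, 10]
15 → extends → [5, 9, 10, 15]
6 → replaces 9 → [5, 6, 10, 15]
27 → extends → [5, 6, 10, 15, 27]
11 → replaces 15 → [5, 6, 10, 11, 27]
15 → replaces 27 → [5, 6, 10, 11, 15]
11 → already a tail → [5, 6, 10, 11, 15]
9 → replaces 10 → [5, 6, 9, 11, 15]
Length 5; one witness is 5, 9, 10, 15, 27.

5, 9, 10, 15, 27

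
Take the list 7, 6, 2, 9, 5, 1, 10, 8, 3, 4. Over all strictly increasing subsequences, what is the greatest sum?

Let S[i] be the best sum of a strictly increasing subsequence ending at i:
i:      1  2  3  4  5  6  7  8  9 10
a[i]:   7  6  2  9  5  1 10  8  3  4
S:      7  6  2 16  7  1 26 15  5  9
Maximum is 26 (e.g. 7 + 9 + 10).

26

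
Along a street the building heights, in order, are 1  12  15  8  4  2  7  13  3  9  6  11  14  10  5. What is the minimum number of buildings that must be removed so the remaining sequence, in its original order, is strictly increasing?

9

Fewest deletions = n − (longest strictly increasing subsequence).
Patience tails:
1 → extends → [1]
12 → extends → [1, 12]
15 → extends → [1, 12, 15]
8 → replaces 12 → [1, 8, 15]
4 → replaces 8 → [1, 4, 15]
2 → replaces 4 → [1, 2, 15]
7 → replaces 15 → [1, 2, 7]
13 → extends → [1, 2, 7, 13]
3 → replaces 7 → [1, 2, 3, 13]
9 → replaces 13 → [1, 2, 3, 9]
6 → replaces 9 → [1, 2, 3, 6]
11 → extends → [1, 2, 3, 6, 11]
14 → extends → [1, 2, 3, 6, 11, 14]
10 → replaces 11 → [1, 2, 3, 6, 10, 14]
5 → replaces 6 → [1, 2, 3, 5, 10, 14]
Longest strictly increasing subsequence has length 6, so deletions = 15 − 6 = 9.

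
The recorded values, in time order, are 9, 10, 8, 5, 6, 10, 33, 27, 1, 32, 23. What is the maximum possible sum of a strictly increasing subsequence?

80

Let S[i] be the best sum of a strictly increasing subsequence ending at i:
i:      1  2  3  4  5  6  7  8  9 10 11
a[i]:   9 10  8  5  6 10 33 27  1 32 23
S:      9 19  8  5 11 21 54 48  1 80 44
Maximum is 80 (e.g. 5 + 6 + 10 + 27 + 32).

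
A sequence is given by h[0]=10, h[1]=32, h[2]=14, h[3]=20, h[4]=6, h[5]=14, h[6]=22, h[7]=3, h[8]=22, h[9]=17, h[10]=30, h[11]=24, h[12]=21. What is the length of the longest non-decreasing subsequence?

6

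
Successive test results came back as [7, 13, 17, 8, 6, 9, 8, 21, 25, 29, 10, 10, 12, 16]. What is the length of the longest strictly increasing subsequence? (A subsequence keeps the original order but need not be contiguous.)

6

Track the smallest tail for each achievable length (strict):
7 → extends → [7]
13 → extends → [7, 13]
17 → extends → [7, 13, 17]
8 → replaces 13 → [7, 8, 17]
6 → replaces 7 → [6, 8, 17]
9 → replaces 17 → [6, 8, 9]
8 → already a tail → [6, 8, 9]
21 → extends → [6, 8, 9, 21]
25 → extends → [6, 8, 9, 21, 25]
29 → extends → [6, 8, 9, 21, 25, 29]
10 → replaces 21 → [6, 8, 9, 10, 25, 29]
10 → already a tail → [6, 8, 9, 10, 25, 29]
12 → replaces 25 → [6, 8, 9, 10, 12, 29]
16 → replaces 29 → [6, 8, 9, 10, 12, 16]
Six tails, so the longest strictly increasing subsequence has length 6 (e.g. 7, 13, 17, 21, 25, 29).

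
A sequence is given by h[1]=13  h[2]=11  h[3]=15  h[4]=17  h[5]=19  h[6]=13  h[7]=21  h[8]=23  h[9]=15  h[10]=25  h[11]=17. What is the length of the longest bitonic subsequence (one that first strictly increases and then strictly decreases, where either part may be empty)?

inc[i] = longest strictly increasing subsequence ending at i; dec[i] = longest strictly decreasing subsequence starting at i:
i:      1  2  3  4  5  6  7  8  9 10 11
h[i]:  13 11 15 17 19 13 21 23 15 25 17
inc:    1  1  2  3  4  2  5  6  3  7  4
dec:    2  1  2  2  2  1  2  2  1  2  1
Best peak at i=10 (value 25): inc=7, dec=2, length 7+2−1 = 8.

8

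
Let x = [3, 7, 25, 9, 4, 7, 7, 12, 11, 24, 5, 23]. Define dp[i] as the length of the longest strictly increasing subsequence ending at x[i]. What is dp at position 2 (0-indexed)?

dp[i] = 1 + max{dp[j] : j<i, x[j]<x[i]} (or 1 if no such j):
i:      0  1  2  3  4  5  6  7  8  9 10 11
x[i]:   3  7 25  9  4  7  7 12 11 24  5 23
dp:     1  2  3  3  2  3  3  4  4  5  3  5
At index 2 the value is 3.

3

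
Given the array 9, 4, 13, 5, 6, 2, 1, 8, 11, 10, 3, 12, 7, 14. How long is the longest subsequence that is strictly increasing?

7

Track the smallest tail for each achievable length (strict):
9 → extends → [9]
4 → replaces 9 → [4]
13 → extends → [4, 13]
5 → replaces 13 → [4, 5]
6 → extends → [4, 5, 6]
2 → replaces 4 → [2, 5, 6]
1 → replaces 2 → [1, 5, 6]
8 → extends → [1, 5, 6, 8]
11 → extends → [1, 5, 6, 8, 11]
10 → replaces 11 → [1, 5, 6, 8, 10]
3 → replaces 5 → [1, 3, 6, 8, 10]
12 → extends → [1, 3, 6, 8, 10, 12]
7 → replaces 8 → [1, 3, 6, 7, 10, 12]
14 → extends → [1, 3, 6, 7, 10, 12, 14]
Seven tails, so the longest strictly increasing subsequence has length 7 (e.g. 4, 5, 6, 8, 11, 12, 14).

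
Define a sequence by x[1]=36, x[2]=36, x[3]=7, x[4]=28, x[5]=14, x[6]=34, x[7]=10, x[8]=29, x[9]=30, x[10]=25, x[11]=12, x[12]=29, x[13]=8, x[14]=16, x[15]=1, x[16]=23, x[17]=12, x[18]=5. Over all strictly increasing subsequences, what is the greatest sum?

94

Let S[i] be the best sum of a strictly increasing subsequence ending at i:
i:      1  2  3  4  5  6  7  8  9 10 11 12 13 14 15 16 17 18
x[i]:  36 36  7 28 14 34 10 29 30 25 12 29  8 16  1 23 12  5
S:     36 36  7 35 21 69 17 64 94 46 29 75 15 45  1 68 29  6
Maximum is 94 (e.g. 7 + 28 + 29 + 30).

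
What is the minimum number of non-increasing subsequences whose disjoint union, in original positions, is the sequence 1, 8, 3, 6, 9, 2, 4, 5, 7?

5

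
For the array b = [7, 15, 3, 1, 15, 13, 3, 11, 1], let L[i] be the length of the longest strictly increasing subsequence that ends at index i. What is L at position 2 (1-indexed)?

dp[i] = 1 + max{dp[j] : j<i, b[j]<b[i]} (or 1 if no such j):
i:      1  2  3  4  5  6  7  8  9
b[i]:   7 15  3  1 15 13  3 11  1
dp:     1  2  1  1  2  2  2  3  1
At index 2 the value is 2.

2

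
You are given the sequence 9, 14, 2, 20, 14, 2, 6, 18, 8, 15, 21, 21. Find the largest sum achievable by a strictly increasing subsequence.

Let S[i] be the best sum of a strictly increasing subsequence ending at i:
i:      1  2  3  4  5  6  7  8  9 10 11 12
a[i]:   9 14  2 20 14  2  6 18  8 15 21 21
S:      9 23  2 43 23  2  8 41 16 38 64 64
Maximum is 64 (e.g. 9 + 14 + 20 + 21).

64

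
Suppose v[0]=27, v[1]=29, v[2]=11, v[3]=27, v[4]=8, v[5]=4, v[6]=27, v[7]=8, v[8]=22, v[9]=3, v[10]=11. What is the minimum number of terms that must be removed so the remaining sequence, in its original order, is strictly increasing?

8

Fewest deletions = n − (longest strictly increasing subsequence).
Patience tails:
27 → extends → [27]
29 → extends → [27, 29]
11 → replaces 27 → [11, 29]
27 → replaces 29 → [11, 27]
8 → replaces 11 → [8, 27]
4 → replaces 8 → [4, 27]
27 → already a tail → [4, 27]
8 → replaces 27 → [4, 8]
22 → extends → [4, 8, 22]
3 → replaces 4 → [3, 8, 22]
11 → replaces 22 → [3, 8, 11]
Longest strictly increasing subsequence has length 3, so deletions = 11 − 3 = 8.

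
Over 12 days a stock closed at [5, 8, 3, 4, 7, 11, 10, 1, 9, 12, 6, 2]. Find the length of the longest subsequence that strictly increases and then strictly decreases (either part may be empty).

8

inc[i] = longest strictly increasing subsequence ending at i; dec[i] = longest strictly decreasing subsequence starting at i:
i:      1  2  3  4  5  6  7  8  9 10 11 12
a[i]:   5  8  3  4  7 11 10  1  9 12  6  2
inc:    1  2  1  2  3  4  4  1  4  5  3  2
dec:    3  4  2  2  3  5  4  1  3  3  2  1
Best peak at i=6 (value 11): inc=4, dec=5, length 4+5−1 = 8.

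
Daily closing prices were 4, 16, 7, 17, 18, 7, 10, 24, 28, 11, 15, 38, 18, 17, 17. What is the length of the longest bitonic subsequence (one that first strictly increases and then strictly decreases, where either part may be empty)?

9

inc[i] = longest strictly increasing subsequence ending at i; dec[i] = longest strictly decreasing subsequence starting at i:
i:      1  2  3  4  5  6  7  8  9 10 11 12 13 14 15
a[i]:   4 16  7 17 18  7 10 24 28 11 15 38 18 17 17
inc:    1  2  2  3  4  2  3  5  6  4  5  7  6  6  6
dec:    1  2  1  2  2  1  1  3  3  1  1  3  2  1  1
Best peak at i=12 (value 38): inc=7, dec=3, length 7+3−1 = 9.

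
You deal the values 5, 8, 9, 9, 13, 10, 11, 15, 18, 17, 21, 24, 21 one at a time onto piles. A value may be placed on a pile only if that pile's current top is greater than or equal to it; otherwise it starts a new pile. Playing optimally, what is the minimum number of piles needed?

9

The minimum number of non-increasing subsequences covering a sequence equals the length of its longest strictly increasing subsequence.
LIS length is 9 (e.g. 5, 8, 9, 10, 11, 15, 18, 21, 24), so 9 piles are needed.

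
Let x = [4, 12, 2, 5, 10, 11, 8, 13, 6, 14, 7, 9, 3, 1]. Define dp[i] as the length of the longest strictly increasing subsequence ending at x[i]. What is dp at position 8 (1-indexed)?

5

dp[i] = 1 + max{dp[j] : j<i, x[j]<x[i]} (or 1 if no such j):
i:      1  2  3  4  5  6  7  8  9 10 11 12 13 14
x[i]:   4 12  2  5 10 11  8 13  6 14  7  9  3  1
dp:     1  2  1  2  3  4  3  5  3  6  4  5  2  1
At index 8 the value is 5.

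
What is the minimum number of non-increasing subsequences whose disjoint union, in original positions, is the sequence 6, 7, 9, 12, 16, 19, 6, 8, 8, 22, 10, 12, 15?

7

Place each on the leftmost legal pile:
6 → new pile 1 (tops now [6])
7 → new pile 2 (tops now [6, 7])
9 → new pile 3 (tops now [6, 7, 9])
12 → new pile 4 (tops now [6, 7, 9, 12])
16 → new pile 5 (tops now [6, 7, 9, 12, 16])
19 → new pile 6 (tops now [6, 7, 9, 12, 16, 19])
6 → pile 1 (tops now [6, 7, 9, 12, 16, 19])
8 → pile 3 (tops now [6, 7, 8, 12, 16, 19])
8 → pile 3 (tops now [6, 7, 8, 12, 16, 19])
22 → new pile 7 (tops now [6, 7, 8, 12, 16, 19, 22])
10 → pile 4 (tops now [6, 7, 8, 10, 16, 19, 22])
12 → pile 5 (tops now [6, 7, 8, 10, 12, 19, 22])
15 → pile 6 (tops now [6, 7, 8, 10, 12, 15, 22])
Seven piles.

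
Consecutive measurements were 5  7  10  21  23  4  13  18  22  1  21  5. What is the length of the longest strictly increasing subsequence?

Let dp[i] be the length of the longest such subsequence ending at index i:
i:      1  2  3  4  5  6  7  8  9 10 11 12
a[i]:   5  7 10 21 23  4 13 18 22  1 21  5
dp:     1  2  3  4  5  1  4  5  6  1  6  2
Maximum dp value is 6.

6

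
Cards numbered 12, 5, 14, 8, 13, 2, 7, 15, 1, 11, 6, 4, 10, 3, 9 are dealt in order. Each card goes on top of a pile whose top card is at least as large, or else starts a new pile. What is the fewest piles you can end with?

4

The minimum number of non-increasing subsequences covering a sequence equals the length of its longest strictly increasing subsequence.
LIS length is 4 (e.g. 5, 8, 13, 15), so 4 piles are needed.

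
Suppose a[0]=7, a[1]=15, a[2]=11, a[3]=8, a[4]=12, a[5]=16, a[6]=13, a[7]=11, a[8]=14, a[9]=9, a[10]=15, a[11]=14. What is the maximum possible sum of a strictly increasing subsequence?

72

Let S[i] be the best sum of a strictly increasing subsequence ending at i:
i:      0  1  2  3  4  5  6  7  8  9 10 11
a[i]:   7 15 11  8 12 16 13 11 14  9 15 14
S:      7 22 18 15 30 46 43 26 57 24 72 57
Maximum is 72 (e.g. 7 + 11 + 12 + 13 + 14 + 15).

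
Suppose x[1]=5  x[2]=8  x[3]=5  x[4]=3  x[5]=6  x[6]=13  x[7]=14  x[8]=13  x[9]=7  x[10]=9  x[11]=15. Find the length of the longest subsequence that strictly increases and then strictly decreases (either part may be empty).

inc[i] = longest strictly increasing subsequence ending at i; dec[i] = longest strictly decreasing subsequence starting at i:
i:      1  2  3  4  5  6  7  8  9 10 11
x[i]:   5  8  5  3  6 13 14 13  7  9 15
inc:    1  2  1  1  2  3  4  3  3  4  5
dec:    2  3  2  1  1  2  3  2  1  1  1
Best peak at i=7 (value 14): inc=4, dec=3, length 4+3−1 = 6.

6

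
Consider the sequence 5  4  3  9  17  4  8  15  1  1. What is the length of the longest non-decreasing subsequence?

4

Track the smallest tail for each achievable length (allowing ties):
5 → extends → [5]
4 → replaces 5 → [4]
3 → replaces 4 → [3]
9 → extends → [3, 9]
17 → extends → [3, 9, 17]
4 → replaces 9 → [3, 4, 17]
8 → replaces 17 → [3, 4, 8]
15 → extends → [3, 4, 8, 15]
1 → replaces 3 → [1, 4, 8, 15]
1 → replaces 4 → [1, 1, 8, 15]
Four tails, so the longest non-decreasing subsequence has length 4 (e.g. 4, 4, 8, 15).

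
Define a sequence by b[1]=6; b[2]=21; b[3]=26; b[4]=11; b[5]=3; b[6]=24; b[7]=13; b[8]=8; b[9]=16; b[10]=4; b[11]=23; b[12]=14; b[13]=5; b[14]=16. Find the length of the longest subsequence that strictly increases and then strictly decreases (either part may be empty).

7

inc[i] = longest strictly increasing subsequence ending at i; dec[i] = longest strictly decreasing subsequence starting at i:
i:      1  2  3  4  5  6  7  8  9 10 11 12 13 14
b[i]:   6 21 26 11  3 24 13  8 16  4 23 14  5 16
inc:    1  2  3  2  1  3  3  2  4  2  5  4  3  5
dec:    2  4  5  3  1  4  3  2  3  1  3  2  1  1
Best peak at i=3 (value 26): inc=3, dec=5, length 3+5−1 = 7.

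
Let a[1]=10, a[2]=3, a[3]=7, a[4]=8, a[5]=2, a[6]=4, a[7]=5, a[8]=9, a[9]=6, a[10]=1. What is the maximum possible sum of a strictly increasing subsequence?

27

Let S[i] be the best sum of a strictly increasing subsequence ending at i:
i:      1  2  3  4  5  6  7  8  9 10
a[i]:  10  3  7  8  2  4  5  9  6  1
S:     10  3 10 18  2  7 12 27 18  1
Maximum is 27 (e.g. 3 + 7 + 8 + 9).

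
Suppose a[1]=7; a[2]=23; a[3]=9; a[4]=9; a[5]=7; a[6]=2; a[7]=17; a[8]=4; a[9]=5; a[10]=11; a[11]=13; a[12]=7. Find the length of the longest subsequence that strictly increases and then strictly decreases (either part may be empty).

inc[i] = longest strictly increasing subsequence ending at i; dec[i] = longest strictly decreasing subsequence starting at i:
i:      1  2  3  4  5  6  7  8  9 10 11 12
a[i]:   7 23  9  9  7  2 17  4  5 11 13  7
inc:    1  2  2  2  1  1  3  2  3  4  5  4
dec:    2  4  3  3  2  1  3  1  1  2  2  1
Best peak at i=11 (value 13): inc=5, dec=2, length 5+2−1 = 6.

6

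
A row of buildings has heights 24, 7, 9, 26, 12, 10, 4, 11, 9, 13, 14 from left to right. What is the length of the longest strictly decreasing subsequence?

4

Let dp[i] be the longest strictly decreasing subsequence ending at i:
i:      1  2  3  4  5  6  7  8  9 10 11
a[i]:  24  7  9 26 12 10  4 11  9 13 14
dp:     1  2  2  1  2  3  4  3  4  2  2
Maximum is 4.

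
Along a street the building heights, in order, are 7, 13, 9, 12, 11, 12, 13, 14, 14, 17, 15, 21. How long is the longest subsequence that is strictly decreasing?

3

Negate each value so 'decreasing' becomes 'increasing', then run patience tails on the negated sequence:
-7 → extends → [-7]
-13 → replaces -7 → [-13]
-9 → extends → [-13, -9]
-12 → replaces -9 → [-13, -12]
-11 → extends → [-13, -12, -11]
-12 → already a tail → [-13, -12, -11]
-13 → already a tail → [-13, -12, -11]
-14 → replaces -13 → [-14, -12, -11]
-14 → already a tail → [-14, -12, -11]
-17 → replaces -14 → [-17, -12, -11]
-15 → replaces -12 → [-17, -15, -11]
-21 → replaces -17 → [-21, -15, -11]
Three tails, so the longest strictly decreasing subsequence of the original has length 3.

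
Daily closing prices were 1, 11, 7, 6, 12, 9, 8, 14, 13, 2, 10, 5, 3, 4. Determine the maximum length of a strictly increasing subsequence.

Track the smallest tail for each achievable length (strict):
1 → extends → [1]
11 → extends → [1, 11]
7 → replaces 11 → [1, 7]
6 → replaces 7 → [1, 6]
12 → extends → [1, 6, 12]
9 → replaces 12 → [1, 6, 9]
8 → replaces 9 → [1, 6, 8]
14 → extends → [1, 6, 8, 14]
13 → replaces 14 → [1, 6, 8, 13]
2 → replaces 6 → [1, 2, 8, 13]
10 → replaces 13 → [1, 2, 8, 10]
5 → replaces 8 → [1, 2, 5, 10]
3 → replaces 5 → [1, 2, 3, 10]
4 → replaces 10 → [1, 2, 3, 4]
Four tails, so the longest strictly increasing subsequence has length 4 (e.g. 1, 11, 12, 14).

4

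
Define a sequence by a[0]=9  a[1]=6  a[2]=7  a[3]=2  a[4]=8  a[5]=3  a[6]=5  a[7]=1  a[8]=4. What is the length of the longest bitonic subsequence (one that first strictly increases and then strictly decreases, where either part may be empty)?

inc[i] = longest strictly increasing subsequence ending at i; dec[i] = longest strictly decreasing subsequence starting at i:
i:     0 1 2 3 4 5 6 7 8
a[i]:  9 6 7 2 8 3 5 1 4
inc:   1 1 2 1 3 2 3 1 3
dec:   4 3 3 2 3 2 2 1 1
Best peak at i=4 (value 8): inc=3, dec=3, length 3+3−1 = 5.

5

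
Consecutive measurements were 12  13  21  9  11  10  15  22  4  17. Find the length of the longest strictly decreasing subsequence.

4

Let dp[i] be the longest strictly decreasing subsequence ending at i:
i:      1  2  3  4  5  6  7  8  9 10
a[i]:  12 13 21  9 11 10 15 22  4 17
dp:     1  1  1  2  2  3  2  1  4  2
Maximum is 4.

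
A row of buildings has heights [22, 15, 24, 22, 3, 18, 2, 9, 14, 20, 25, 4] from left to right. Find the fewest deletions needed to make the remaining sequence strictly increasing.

Fewest deletions = n − (longest strictly increasing subsequence).
Patience tails:
22 → extends → [22]
15 → replaces 22 → [15]
24 → extends → [15, 24]
22 → replaces 24 → [15, 22]
3 → replaces 15 → [3, 22]
18 → replaces 22 → [3, 18]
2 → replaces 3 → [2, 18]
9 → replaces 18 → [2, 9]
14 → extends → [2, 9, 14]
20 → extends → [2, 9, 14, 20]
25 → extends → [2, 9, 14, 20, 25]
4 → replaces 9 → [2, 4, 14, 20, 25]
Longest strictly increasing subsequence has length 5, so deletions = 12 − 5 = 7.

7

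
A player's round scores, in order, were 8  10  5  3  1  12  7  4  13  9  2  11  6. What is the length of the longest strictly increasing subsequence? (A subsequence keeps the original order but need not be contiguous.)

4

Let dp[i] be the length of the longest such subsequence ending at index i:
i:      1  2  3  4  5  6  7  8  9 10 11 12 13
a[i]:   8 10  5  3  1 12  7  4 13  9  2 11  6
dp:     1  2  1  1  1  3  2  2  4  3  2  4  3
Maximum dp value is 4.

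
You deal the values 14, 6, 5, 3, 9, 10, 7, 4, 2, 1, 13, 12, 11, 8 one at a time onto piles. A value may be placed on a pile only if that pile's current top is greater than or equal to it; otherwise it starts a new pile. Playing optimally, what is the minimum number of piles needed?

4

The minimum number of non-increasing subsequences covering a sequence equals the length of its longest strictly increasing subsequence.
LIS length is 4 (e.g. 6, 9, 10, 13), so 4 piles are needed.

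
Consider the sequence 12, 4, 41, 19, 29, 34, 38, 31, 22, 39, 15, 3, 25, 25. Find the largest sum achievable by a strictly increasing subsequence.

Let S[i] be the best sum of a strictly increasing subsequence ending at i:
i:       1   2   3   4   5   6   7   8   9  10  11  12  13  14
a[i]:   12   4  41  19  29  34  38  31  22  39  15   3  25  25
S:      12   4  53  31  60  94 132  91  53 171  27   3  78  78
Maximum is 171 (e.g. 12 + 19 + 29 + 34 + 38 + 39).

171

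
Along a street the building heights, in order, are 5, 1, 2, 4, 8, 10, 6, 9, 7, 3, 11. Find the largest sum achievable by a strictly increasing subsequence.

36

Let S[i] be the best sum of a strictly increasing subsequence ending at i:
i:      1  2  3  4  5  6  7  8  9 10 11
a[i]:   5  1  2  4  8 10  6  9  7  3 11
S:      5  1  3  7 15 25 13 24 20  6 36
Maximum is 36 (e.g. 1 + 2 + 4 + 8 + 10 + 11).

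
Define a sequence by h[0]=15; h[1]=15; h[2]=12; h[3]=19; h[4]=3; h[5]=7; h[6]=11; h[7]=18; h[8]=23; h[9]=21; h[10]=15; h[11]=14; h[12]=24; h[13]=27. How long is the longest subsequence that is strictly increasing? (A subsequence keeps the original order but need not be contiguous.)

7

Track the smallest tail for each achievable length (strict):
15 → extends → [15]
15 → already a tail → [15]
12 → replaces 15 → [12]
19 → extends → [12, 19]
3 → replaces 12 → [3, 19]
7 → replaces 19 → [3, 7]
11 → extends → [3, 7, 11]
18 → extends → [3, 7, 11, 18]
23 → extends → [3, 7, 11, 18, 23]
21 → replaces 23 → [3, 7, 11, 18, 21]
15 → replaces 18 → [3, 7, 11, 15, 21]
14 → replaces 15 → [3, 7, 11, 14, 21]
24 → extends → [3, 7, 11, 14, 21, 24]
27 → extends → [3, 7, 11, 14, 21, 24, 27]
Seven tails, so the longest strictly increasing subsequence has length 7 (e.g. 3, 7, 11, 18, 23, 24, 27).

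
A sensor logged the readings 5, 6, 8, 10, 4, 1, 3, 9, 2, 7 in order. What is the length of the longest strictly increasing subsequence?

4

Track the smallest tail for each achievable length (strict):
5 → extends → [5]
6 → extends → [5, 6]
8 → extends → [5, 6, 8]
10 → extends → [5, 6, 8, 10]
4 → replaces 5 → [4, 6, 8, 10]
1 → replaces 4 → [1, 6, 8, 10]
3 → replaces 6 → [1, 3, 8, 10]
9 → replaces 10 → [1, 3, 8, 9]
2 → replaces 3 → [1, 2, 8, 9]
7 → replaces 8 → [1, 2, 7, 9]
Four tails, so the longest strictly increasing subsequence has length 4 (e.g. 5, 6, 8, 10).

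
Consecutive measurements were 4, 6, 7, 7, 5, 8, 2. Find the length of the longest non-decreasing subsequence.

Track the smallest tail for each achievable length (allowing ties):
4 → extends → [4]
6 → extends → [4, 6]
7 → extends → [4, 6, 7]
7 → extends → [4, 6, 7, 7]
5 → replaces 6 → [4, 5, 7, 7]
8 → extends → [4, 5, 7, 7, 8]
2 → replaces 4 → [2, 5, 7, 7, 8]
Five tails, so the longest non-decreasing subsequence has length 5 (e.g. 4, 6, 7, 7, 8).

5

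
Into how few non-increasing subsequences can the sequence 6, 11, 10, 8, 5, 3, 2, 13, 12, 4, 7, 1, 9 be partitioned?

4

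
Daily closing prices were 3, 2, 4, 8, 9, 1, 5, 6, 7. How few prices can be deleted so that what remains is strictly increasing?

Fewest deletions = n − (longest strictly increasing subsequence).
i:     1 2 3 4 5 6 7 8 9
a[i]:  3 2 4 8 9 1 5 6 7
dp:    1 1 2 3 4 1 3 4 5
max dp = 5, so deletions = 9 − 5 = 4.

4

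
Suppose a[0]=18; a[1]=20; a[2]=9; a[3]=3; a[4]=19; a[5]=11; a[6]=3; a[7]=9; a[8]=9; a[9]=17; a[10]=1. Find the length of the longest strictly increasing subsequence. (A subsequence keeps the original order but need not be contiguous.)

Track the smallest tail for each achievable length (strict):
18 → extends → [18]
20 → extends → [18, 20]
9 → replaces 18 → [9, 20]
3 → replaces 9 → [3, 20]
19 → replaces 20 → [3, 19]
11 → replaces 19 → [3, 11]
3 → already a tail → [3, 11]
9 → replaces 11 → [3, 9]
9 → already a tail → [3, 9]
17 → extends → [3, 9, 17]
1 → replaces 3 → [1, 9, 17]
Three tails, so the longest strictly increasing subsequence has length 3 (e.g. 9, 11, 17).

3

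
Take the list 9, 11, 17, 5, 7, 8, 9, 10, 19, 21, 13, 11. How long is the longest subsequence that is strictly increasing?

7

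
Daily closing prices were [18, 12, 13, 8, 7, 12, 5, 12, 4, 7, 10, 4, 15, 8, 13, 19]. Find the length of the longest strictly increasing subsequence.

5

Track the smallest tail for each achievable length (strict):
18 → extends → [18]
12 → replaces 18 → [12]
13 → extends → [12, 13]
8 → replaces 12 → [8, 13]
7 → replaces 8 → [7, 13]
12 → replaces 13 → [7, 12]
5 → replaces 7 → [5, 12]
12 → already a tail → [5, 12]
4 → replaces 5 → [4, 12]
7 → replaces 12 → [4, 7]
10 → extends → [4, 7, 10]
4 → already a tail → [4, 7, 10]
15 → extends → [4, 7, 10, 15]
8 → replaces 10 → [4, 7, 8, 15]
13 → replaces 15 → [4, 7, 8, 13]
19 → extends → [4, 7, 8, 13, 19]
Five tails, so the longest strictly increasing subsequence has length 5 (e.g. 5, 7, 10, 15, 19).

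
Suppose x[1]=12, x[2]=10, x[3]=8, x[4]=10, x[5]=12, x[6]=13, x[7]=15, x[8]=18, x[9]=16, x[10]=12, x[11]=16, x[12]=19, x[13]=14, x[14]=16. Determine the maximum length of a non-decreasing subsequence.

8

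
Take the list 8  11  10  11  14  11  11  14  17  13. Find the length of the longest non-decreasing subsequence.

7

Track the smallest tail for each achievable length (allowing ties):
8 → extends → [8]
11 → extends → [8, 11]
10 → replaces 11 → [8, 10]
11 → extends → [8, 10, 11]
14 → extends → [8, 10, 11, 14]
11 → replaces 14 → [8, 10, 11, 11]
11 → extends → [8, 10, 11, 11, 11]
14 → extends → [8, 10, 11, 11, 11, 14]
17 → extends → [8, 10, 11, 11, 11, 14, 17]
13 → replaces 14 → [8, 10, 11, 11, 11, 13, 17]
Seven tails, so the longest non-decreasing subsequence has length 7 (e.g. 8, 11, 11, 11, 11, 14, 17).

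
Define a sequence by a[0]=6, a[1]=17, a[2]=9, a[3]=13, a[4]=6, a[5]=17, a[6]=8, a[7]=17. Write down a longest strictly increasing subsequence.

Patience tails give the LIS length; then backtrack through the dp parents:
6 → extends → [6]
17 → extends → [6, 17]
9 → replaces 17 → [6, 9]
13 → extends → [6, 9, 13]
6 → already a tail → [6, 9, 13]
17 → extends → [6, 9, 13, 17]
8 → replaces 9 → [6, 8, 13, 17]
17 → already a tail → [6, 8, 13, 17]
Length 4; one witness is 6, 9, 13, 17.

6, 9, 13, 17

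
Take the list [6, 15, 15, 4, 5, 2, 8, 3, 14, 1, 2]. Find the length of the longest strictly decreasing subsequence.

Negate each value so 'decreasing' becomes 'increasing', then run patience tails on the negated sequence:
-6 → extends → [-6]
-15 → replaces -6 → [-15]
-15 → already a tail → [-15]
-4 → extends → [-15, -4]
-5 → replaces -4 → [-15, -5]
-2 → extends → [-15, -5, -2]
-8 → replaces -5 → [-15, -8, -2]
-3 → replaces -2 → [-15, -8, -3]
-14 → replaces -8 → [-15, -14, -3]
-1 → extends → [-15, -14, -3, -1]
-2 → replaces -1 → [-15, -14, -3, -2]
Four tails, so the longest strictly decreasing subsequence of the original has length 4.

4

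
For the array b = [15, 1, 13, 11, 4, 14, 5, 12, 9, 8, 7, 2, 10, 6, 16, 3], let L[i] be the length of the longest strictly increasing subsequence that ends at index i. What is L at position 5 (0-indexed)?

3

dp[i] = 1 + max{dp[j] : j<i, b[j]<b[i]} (or 1 if no such j):
i:      0  1  2  3  4  5  6  7  8  9 10 11 12 13 14 15
b[i]:  15  1 13 11  4 14  5 12  9  8  7  2 10  6 16  3
dp:     1  1  2  2  2  3  3  4  4  4  4  2  5  4  6  3
At index 5 the value is 3.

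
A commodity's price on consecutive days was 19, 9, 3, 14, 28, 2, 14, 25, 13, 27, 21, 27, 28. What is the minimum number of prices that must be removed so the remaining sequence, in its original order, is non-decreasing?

6

Fewest deletions = n − (longest non-decreasing subsequence).
i:      1  2  3  4  5  6  7  8  9 10 11 12 13
a[i]:  19  9  3 14 28  2 14 25 13 27 21 27 28
dp:     1  1  1  2  3  1  3  4  2  5  4  6  7
max dp = 7, so deletions = 13 − 7 = 6.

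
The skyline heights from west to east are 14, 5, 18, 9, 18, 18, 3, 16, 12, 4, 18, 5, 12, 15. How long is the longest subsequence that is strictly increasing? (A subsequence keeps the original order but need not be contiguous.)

5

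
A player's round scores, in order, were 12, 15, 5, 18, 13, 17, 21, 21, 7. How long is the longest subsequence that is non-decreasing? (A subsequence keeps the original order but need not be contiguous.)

Let dp[i] be the length of the longest such subsequence ending at index i:
i:      1  2  3  4  5  6  7  8  9
a[i]:  12 15  5 18 13 17 21 21  7
dp:     1  2  1  3  2  3  4  5  2
Maximum dp value is 5.

5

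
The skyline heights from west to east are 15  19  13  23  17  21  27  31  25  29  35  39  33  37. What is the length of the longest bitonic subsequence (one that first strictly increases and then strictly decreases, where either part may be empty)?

8

inc[i] = longest strictly increasing subsequence ending at i; dec[i] = longest strictly decreasing subsequence starting at i:
i:      1  2  3  4  5  6  7  8  9 10 11 12 13 14
a[i]:  15 19 13 23 17 21 27 31 25 29 35 39 33 37
inc:    1  2  1  3  2  3  4  5  4  5  6  7  6  7
dec:    2  2  1  2  1  1  2  2  1  1  2  2  1  1
Best peak at i=12 (value 39): inc=7, dec=2, length 7+2−1 = 8.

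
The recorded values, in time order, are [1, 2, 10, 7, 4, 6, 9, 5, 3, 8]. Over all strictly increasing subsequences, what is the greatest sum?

22

Let S[i] be the best sum of a strictly increasing subsequence ending at i:
i:      1  2  3  4  5  6  7  8  9 10
a[i]:   1  2 10  7  4  6  9  5  3  8
S:      1  3 13 10  7 13 22 12  6 21
Maximum is 22 (e.g. 1 + 2 + 4 + 6 + 9).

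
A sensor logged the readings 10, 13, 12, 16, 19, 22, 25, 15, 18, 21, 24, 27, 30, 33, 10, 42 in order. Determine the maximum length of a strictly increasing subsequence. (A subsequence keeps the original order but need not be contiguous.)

10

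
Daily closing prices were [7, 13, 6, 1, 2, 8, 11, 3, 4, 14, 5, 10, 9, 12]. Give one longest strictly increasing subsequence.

Patience tails give the LIS length; then backtrack through the dp parents:
7 → extends → [7]
13 → extends → [7, 13]
6 → replaces 7 → [6, 13]
1 → replaces 6 → [1, 13]
2 → replaces 13 → [1, 2]
8 → extends → [1, 2, 8]
11 → extends → [1, 2, 8, 11]
3 → replaces 8 → [1, 2, 3, 11]
4 → replaces 11 → [1, 2, 3, 4]
14 → extends → [1, 2, 3, 4, 14]
5 → replaces 14 → [1, 2, 3, 4, 5]
10 → extends → [1, 2, 3, 4, 5, 10]
9 → replaces 10 → [1, 2, 3, 4, 5, 9]
12 → extends → [1, 2, 3, 4, 5, 9, 12]
Length 7; one witness is 1, 2, 3, 4, 5, 10, 12.

1, 2, 3, 4, 5, 10, 12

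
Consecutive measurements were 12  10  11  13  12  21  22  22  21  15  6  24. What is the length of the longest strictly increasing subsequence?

Let dp[i] be the length of the longest such subsequence ending at index i:
i:      1  2  3  4  5  6  7  8  9 10 11 12
a[i]:  12 10 11 13 12 21 22 22 21 15  6 24
dp:     1  1  2  3  3  4  5  5  4  4  1  6
Maximum dp value is 6.

6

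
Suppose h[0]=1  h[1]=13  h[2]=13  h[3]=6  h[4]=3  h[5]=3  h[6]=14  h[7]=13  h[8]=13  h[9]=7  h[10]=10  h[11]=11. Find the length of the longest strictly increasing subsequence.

Track the smallest tail for each achievable length (strict):
1 → extends → [1]
13 → extends → [1, 13]
13 → already a tail → [1, 13]
6 → replaces 13 → [1, 6]
3 → replaces 6 → [1, 3]
3 → already a tail → [1, 3]
14 → extends → [1, 3, 14]
13 → replaces 14 → [1, 3, 13]
13 → already a tail → [1, 3, 13]
7 → replaces 13 → [1, 3, 7]
10 → extends → [1, 3, 7, 10]
11 → extends → [1, 3, 7, 10, 11]
Five tails, so the longest strictly increasing subsequence has length 5 (e.g. 1, 6, 7, 10, 11).

5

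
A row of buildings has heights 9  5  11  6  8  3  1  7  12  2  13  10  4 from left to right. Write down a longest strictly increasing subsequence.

5, 6, 8, 12, 13

Patience tails give the LIS length; then backtrack through the dp parents:
9 → extends → [9]
5 → replaces 9 → [5]
11 → extends → [5, 11]
6 → replaces 11 → [5, 6]
8 → extends → [5, 6, 8]
3 → replaces 5 → [3, 6, 8]
1 → replaces 3 → [1, 6, 8]
7 → replaces 8 → [1, 6, 7]
12 → extends → [1, 6, 7, 12]
2 → replaces 6 → [1, 2, 7, 12]
13 → extends → [1, 2, 7, 12, 13]
10 → replaces 12 → [1, 2, 7, 10, 13]
4 → replaces 7 → [1, 2, 4, 10, 13]
Length 5; one witness is 5, 6, 8, 12, 13.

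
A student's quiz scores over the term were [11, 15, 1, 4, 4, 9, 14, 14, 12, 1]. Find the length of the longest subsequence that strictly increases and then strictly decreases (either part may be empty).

inc[i] = longest strictly increasing subsequence ending at i; dec[i] = longest strictly decreasing subsequence starting at i:
i:      1  2  3  4  5  6  7  8  9 10
a[i]:  11 15  1  4  4  9 14 14 12  1
inc:    1  2  1  2  2  3  4  4  4  1
dec:    3  4  1  2  2  2  3  3  2  1
Best peak at i=7 (value 14): inc=4, dec=3, length 4+3−1 = 6.

6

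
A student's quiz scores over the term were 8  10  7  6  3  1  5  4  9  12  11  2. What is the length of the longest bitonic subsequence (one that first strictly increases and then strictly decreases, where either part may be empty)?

inc[i] = longest strictly increasing subsequence ending at i; dec[i] = longest strictly decreasing subsequence starting at i:
i:      1  2  3  4  5  6  7  8  9 10 11 12
a[i]:   8 10  7  6  3  1  5  4  9 12 11  2
inc:    1  2  1  1  1  1  2  2  3  4  4  2
dec:    6  6  5  4  2  1  3  2  2  3  2  1
Best peak at i=2 (value 10): inc=2, dec=6, length 2+6−1 = 7.

7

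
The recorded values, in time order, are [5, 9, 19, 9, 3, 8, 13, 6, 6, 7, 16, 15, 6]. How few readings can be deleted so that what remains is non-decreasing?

Fewest deletions = n − (longest non-decreasing subsequence).
Patience tails:
5 → extends → [5]
9 → extends → [5, 9]
19 → extends → [5, 9, 19]
9 → replaces 19 → [5, 9, 9]
3 → replaces 5 → [3, 9, 9]
8 → replaces 9 → [3, 8, 9]
13 → extends → [3, 8, 9, 13]
6 → replaces 8 → [3, 6, 9, 13]
6 → replaces 9 → [3, 6, 6, 13]
7 → replaces 13 → [3, 6, 6, 7]
16 → extends → [3, 6, 6, 7, 16]
15 → replaces 16 → [3, 6, 6, 7, 15]
6 → replaces 7 → [3, 6, 6, 6, 15]
Longest non-decreasing subsequence has length 5, so deletions = 13 − 5 = 8.

8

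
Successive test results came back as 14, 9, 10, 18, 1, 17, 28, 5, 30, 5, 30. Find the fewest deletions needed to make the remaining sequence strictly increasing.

6

Fewest deletions = n − (longest strictly increasing subsequence).
Patience tails:
14 → extends → [14]
9 → replaces 14 → [9]
10 → extends → [9, 10]
18 → extends → [9, 10, 18]
1 → replaces 9 → [1, 10, 18]
17 → replaces 18 → [1, 10, 17]
28 → extends → [1, 10, 17, 28]
5 → replaces 10 → [1, 5, 17, 28]
30 → extends → [1, 5, 17, 28, 30]
5 → already a tail → [1, 5, 17, 28, 30]
30 → already a tail → [1, 5, 17, 28, 30]
Longest strictly increasing subsequence has length 5, so deletions = 11 − 5 = 6.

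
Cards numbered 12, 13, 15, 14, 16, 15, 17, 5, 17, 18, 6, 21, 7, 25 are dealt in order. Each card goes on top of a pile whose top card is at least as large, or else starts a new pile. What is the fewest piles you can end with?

8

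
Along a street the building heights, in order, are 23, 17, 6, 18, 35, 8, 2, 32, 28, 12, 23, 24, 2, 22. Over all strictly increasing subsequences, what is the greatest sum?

Let S[i] be the best sum of a strictly increasing subsequence ending at i:
i:      1  2  3  4  5  6  7  8  9 10 11 12 13 14
a[i]:  23 17  6 18 35  8  2 32 28 12 23 24  2 22
S:     23 17  6 35 70 14  2 67 63 26 58 82  2 57
Maximum is 82 (e.g. 17 + 18 + 23 + 24).

82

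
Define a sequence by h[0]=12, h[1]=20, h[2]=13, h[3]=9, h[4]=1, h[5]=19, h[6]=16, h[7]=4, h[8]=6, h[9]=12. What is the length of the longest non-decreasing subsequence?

Let dp[i] be the length of the longest such subsequence ending at index i:
i:      0  1  2  3  4  5  6  7  8  9
h[i]:  12 20 13  9  1 19 16  4  6 12
dp:     1  2  2  1  1  3  3  2  3  4
Maximum dp value is 4.

4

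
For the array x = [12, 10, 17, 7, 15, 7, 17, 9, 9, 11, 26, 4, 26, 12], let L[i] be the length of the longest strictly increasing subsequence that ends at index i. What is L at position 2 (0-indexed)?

dp[i] = 1 + max{dp[j] : j<i, x[j]<x[i]} (or 1 if no such j):
i:      0  1  2  3  4  5  6  7  8  9 10 11 12 13
x[i]:  12 10 17  7 15  7 17  9  9 11 26  4 26 12
dp:     1  1  2  1  2  1  3  2  2  3  4  1  4  4
At index 2 the value is 2.

2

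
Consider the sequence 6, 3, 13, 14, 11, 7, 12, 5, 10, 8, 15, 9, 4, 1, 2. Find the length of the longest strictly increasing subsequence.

Track the smallest tail for each achievable length (strict):
6 → extends → [6]
3 → replaces 6 → [3]
13 → extends → [3, 13]
14 → extends → [3, 13, 14]
11 → replaces 13 → [3, 11, 14]
7 → replaces 11 → [3, 7, 14]
12 → replaces 14 → [3, 7, 12]
5 → replaces 7 → [3, 5, 12]
10 → replaces 12 → [3, 5, 10]
8 → replaces 10 → [3, 5, 8]
15 → extends → [3, 5, 8, 15]
9 → replaces 15 → [3, 5, 8, 9]
4 → replaces 5 → [3, 4, 8, 9]
1 → replaces 3 → [1, 4, 8, 9]
2 → replaces 4 → [1, 2, 8, 9]
Four tails, so the longest strictly increasing subsequence has length 4 (e.g. 6, 13, 14, 15).

4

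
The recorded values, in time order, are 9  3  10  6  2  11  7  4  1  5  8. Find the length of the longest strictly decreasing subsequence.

4

Negate each value so 'decreasing' becomes 'increasing', then run patience tails on the negated sequence:
-9 → extends → [-9]
-3 → extends → [-9, -3]
-10 → replaces -9 → [-10, -3]
-6 → replaces -3 → [-10, -6]
-2 → extends → [-10, -6, -2]
-11 → replaces -10 → [-11, -6, -2]
-7 → replaces -6 → [-11, -7, -2]
-4 → replaces -2 → [-11, -7, -4]
-1 → extends → [-11, -7, -4, -1]
-5 → replaces -4 → [-11, -7, -5, -1]
-8 → replaces -7 → [-11, -8, -5, -1]
Four tails, so the longest strictly decreasing subsequence of the original has length 4.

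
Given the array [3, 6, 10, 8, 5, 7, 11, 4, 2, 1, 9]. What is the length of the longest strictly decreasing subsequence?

Let dp[i] be the longest strictly decreasing subsequence ending at i:
i:      1  2  3  4  5  6  7  8  9 10 11
a[i]:   3  6 10  8  5  7 11  4  2  1  9
dp:     1  1  1  2  3  3  1  4  5  6  2
Maximum is 6.

6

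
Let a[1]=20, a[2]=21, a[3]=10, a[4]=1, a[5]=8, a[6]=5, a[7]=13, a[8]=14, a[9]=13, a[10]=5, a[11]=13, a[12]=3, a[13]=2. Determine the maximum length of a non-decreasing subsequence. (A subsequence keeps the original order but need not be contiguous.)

Track the smallest tail for each achievable length (allowing ties):
20 → extends → [20]
21 → extends → [20, 21]
10 → replaces 20 → [10, 21]
1 → replaces 10 → [1, 21]
8 → replaces 21 → [1, 8]
5 → replaces 8 → [1, 5]
13 → extends → [1, 5, 13]
14 → extends → [1, 5, 13, 14]
13 → replaces 14 → [1, 5, 13, 13]
5 → replaces 13 → [1, 5, 5, 13]
13 → extends → [1, 5, 5, 13, 13]
3 → replaces 5 → [1, 3, 5, 13, 13]
2 → replaces 3 → [1, 2, 5, 13, 13]
Five tails, so the longest non-decreasing subsequence has length 5 (e.g. 1, 8, 13, 13, 13).

5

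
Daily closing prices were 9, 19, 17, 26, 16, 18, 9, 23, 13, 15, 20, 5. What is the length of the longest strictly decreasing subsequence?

5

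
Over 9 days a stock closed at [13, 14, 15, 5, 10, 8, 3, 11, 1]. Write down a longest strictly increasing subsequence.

13, 14, 15

Patience tails give the LIS length; then backtrack through the dp parents:
13 → extends → [13]
14 → extends → [13, 14]
15 → extends → [13, 14, 15]
5 → replaces 13 → [5, 14, 15]
10 → replaces 14 → [5, 10, 15]
8 → replaces 10 → [5, 8, 15]
3 → replaces 5 → [3, 8, 15]
11 → replaces 15 → [3, 8, 11]
1 → replaces 3 → [1, 8, 11]
Length 3; one witness is 13, 14, 15.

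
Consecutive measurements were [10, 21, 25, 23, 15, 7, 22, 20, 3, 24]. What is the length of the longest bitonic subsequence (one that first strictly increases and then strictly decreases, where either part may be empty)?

7

inc[i] = longest strictly increasing subsequence ending at i; dec[i] = longest strictly decreasing subsequence starting at i:
i:      1  2  3  4  5  6  7  8  9 10
a[i]:  10 21 25 23 15  7 22 20  3 24
inc:    1  2  3  3  2  1  3  3  1  4
dec:    3  4  5  4  3  2  3  2  1  1
Best peak at i=3 (value 25): inc=3, dec=5, length 3+5−1 = 7.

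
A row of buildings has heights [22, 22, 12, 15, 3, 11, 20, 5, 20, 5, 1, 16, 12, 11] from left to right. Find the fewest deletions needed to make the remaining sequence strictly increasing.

Fewest deletions = n − (longest strictly increasing subsequence).
i:      1  2  3  4  5  6  7  8  9 10 11 12 13 14
a[i]:  22 22 12 15  3 11 20  5 20  5  1 16 12 11
dp:     1  1  1  2  1  2  3  2  3  2  1  3  3  3
max dp = 3, so deletions = 14 − 3 = 11.

11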